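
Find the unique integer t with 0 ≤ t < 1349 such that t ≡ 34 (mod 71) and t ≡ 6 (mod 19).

71⁻¹ mod 19: 71×15 ≡ 1 (mod 19), so 71⁻¹ ≡ 15.
t = 34 + 71×((6 − 34)×15 mod 19) = 34 + 71×17 = 1241.
Check: 1241 mod 71 = 34, 1241 mod 19 = 6. ✓

1241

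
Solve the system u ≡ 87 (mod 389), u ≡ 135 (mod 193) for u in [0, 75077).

389⁻¹ mod 193: 389*129 ≡ 1 (mod 193), so 389⁻¹ ≡ 129.
u = 87 + 389*((135 − 87)*129 mod 193) = 87 + 389*16 = 6311.

6311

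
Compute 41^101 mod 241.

200

41^1 ≡ 41 (mod 241)
41^2 ≡ 41^2 = 1681 ≡ 235 (mod 241)
41^4 ≡ 235^2 = 55225 ≡ 36 (mod 241)
41^8 ≡ 36^2 = 1296 ≡ 91 (mod 241)
41^16 ≡ 91^2 = 8281 ≡ 87 (mod 241)
41^32 ≡ 87^2 = 7569 ≡ 98 (mod 241)
41^64 ≡ 98^2 = 9604 ≡ 205 (mod 241)
41^101 = 41^64 * 41^32 * 41^4 * 41^1 ≡ 205 * 98 * 36 * 41 (mod 241).
Accumulate the product:
205 * 98 = 20090 ≡ 87
87 * 36 = 3132 ≡ 240
240 * 41 = 9840 ≡ 200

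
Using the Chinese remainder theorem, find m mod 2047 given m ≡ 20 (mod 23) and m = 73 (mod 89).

963

23⁻¹ mod 89: 23×31 ≡ 1 (mod 89), so 23⁻¹ ≡ 31.
m = 20 + 23×((73 − 20)×31 mod 89) = 20 + 23×41 = 963.
Check: 963 mod 23 = 20, 963 mod 89 = 73. ✓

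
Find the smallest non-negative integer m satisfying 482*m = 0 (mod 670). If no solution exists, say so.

0

gcd(482, 670) = 2, and 2 | 0, so solutions exist.
Divide through by 2: 241*m mod 335 = 0.
241⁻¹ ≡ 196 (mod 335).
m ≡ 196*0 ≡ 0 (mod 335).
The smallest non-negative solution is m = 0.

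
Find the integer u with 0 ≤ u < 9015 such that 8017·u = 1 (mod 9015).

1093

Run the extended Euclidean algorithm:
9015 = 1*8017 + 998
8017 = 8*998 + 33
998 = 30*33 + 8
33 = 4*8 + 1
8 = 8*1 + 0
gcd(8017, 9015) = 1, so the inverse exists.
Bézout: 1 = −972*9015 + 1093*8017.
So 8017⁻¹ ≡ 1093 (mod 9015).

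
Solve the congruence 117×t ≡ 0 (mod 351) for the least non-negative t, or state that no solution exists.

gcd(117, 351) = 117, and 117 | 0, so solutions exist.
Divide through by 117: 1×t ≡ 0 mod 3.
1⁻¹ ≡ 1 (mod 3).
t ≡ 1×0 ≡ 0 (mod 3).
The smallest non-negative solution is t = 0.

0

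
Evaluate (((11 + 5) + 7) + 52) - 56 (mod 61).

11 + 5 = 16
16 + 7 = 23
23 + 52 = 75 ≡ 14 (mod 61)
14 - 56 = -42 ≡ 19 (mod 61)

19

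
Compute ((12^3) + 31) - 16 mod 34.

(12)^3 ≡ 28 (mod 34)
28 + 31 = 59 ≡ 25 (mod 34)
25 - 16 = 9

9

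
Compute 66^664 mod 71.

66^1 ≡ 66 (mod 71)
66^2 ≡ 66^2 = 4356 ≡ 25 (mod 71)
66^4 ≡ 25^2 = 625 ≡ 57 (mod 71)
66^8 ≡ 57^2 = 3249 ≡ 54 (mod 71)
66^16 ≡ 54^2 = 2916 ≡ 5 (mod 71)
66^32 ≡ 5^2 = 25 (mod 71)
66^64 ≡ 25^2 = 625 ≡ 57 (mod 71)
66^128 ≡ 57^2 = 3249 ≡ 54 (mod 71)
66^256 ≡ 54^2 = 2916 ≡ 5 (mod 71)
66^512 ≡ 5^2 = 25 (mod 71)
66^664 = 66^512 * 66^128 * 66^16 * 66^8 ≡ 25 * 54 * 5 * 54 (mod 71).
Accumulate the product:
25 * 54 = 1350 ≡ 1
1 * 5 = 5
5 * 54 = 270 ≡ 57

57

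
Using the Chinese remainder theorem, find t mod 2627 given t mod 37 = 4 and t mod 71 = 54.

2113

37⁻¹ mod 71: 37*48 ≡ 1 (mod 71), so 37⁻¹ ≡ 48.
t = 4 + 37*((54 − 4)*48 mod 71) = 4 + 37*57 = 2113.
Check: 2113 mod 37 = 4, 2113 mod 71 = 54. ✓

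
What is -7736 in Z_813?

394

-7736 = -10×813 + 394, so -7736 ≡ 394 (mod 813).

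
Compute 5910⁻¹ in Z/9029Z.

9029 = 1×5910 + 3119
5910 = 1×3119 + 2791
3119 = 1×2791 + 328
2791 = 8×328 + 167
328 = 1×167 + 161
167 = 1×161 + 6
161 = 26×6 + 5
6 = 1×5 + 1
5 = 5×1 + 0
gcd(5910, 9029) = 1, so the inverse exists.
Bézout: 1 = −991×9029 + 1514×5910.
So 5910⁻¹ ≡ 1514 (mod 9029).

1514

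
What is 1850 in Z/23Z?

1850 = 80×23 + 10, so 1850 ≡ 10 (mod 23).

10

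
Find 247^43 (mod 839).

43 in binary is 101011, i.e. 43 = 32 + 8 + 2 + 1.
247^1 ≡ 247 (mod 839)
247^2 ≡ 247^2 = 61009 ≡ 601 (mod 839)
247^4 ≡ 601^2 = 361201 ≡ 431 (mod 839)
247^8 ≡ 431^2 = 185761 ≡ 342 (mod 839)
247^16 ≡ 342^2 = 116964 ≡ 343 (mod 839)
247^32 ≡ 343^2 = 117649 ≡ 189 (mod 839)
247^43 = 247^32 × 247^8 × 247^2 × 247^1 ≡ 189 × 342 × 601 × 247 (mod 839).
Accumulate the product:
189 × 342 = 64638 ≡ 35
35 × 601 = 21035 ≡ 60
60 × 247 = 14820 ≡ 557

557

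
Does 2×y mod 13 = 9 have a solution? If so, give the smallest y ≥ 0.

11

gcd(2, 13) = 1, so a unique solution mod 13 exists.
2⁻¹ ≡ 7 (mod 13).
y ≡ 7×9 ≡ 11 (mod 13).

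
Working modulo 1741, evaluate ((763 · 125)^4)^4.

763 · 125 = 95375 ≡ 1361 (mod 1741)
(1361)^4 ≡ 163 (mod 1741)
(163)^4 ≡ 678 (mod 1741)

678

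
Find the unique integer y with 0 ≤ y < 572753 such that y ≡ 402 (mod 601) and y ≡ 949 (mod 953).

601⁻¹ mod 953: 601*111 ≡ 1 (mod 953), so 601⁻¹ ≡ 111.
y = 402 + 601*((949 − 402)*111 mod 953) = 402 + 601*678 = 407880.

407880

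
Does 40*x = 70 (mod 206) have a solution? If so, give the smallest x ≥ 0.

gcd(40, 206) = 2, and 2 | 70, so solutions exist.
Divide through by 2: 20*x mod 103 = 35.
20⁻¹ ≡ 67 (mod 103).
x ≡ 67*35 ≡ 79 (mod 103).
The smallest non-negative solution is x = 79.

79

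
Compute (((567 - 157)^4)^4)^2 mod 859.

567 - 157 = 410
(410)^4 ≡ 117 (mod 859)
(117)^4 ≡ 448 (mod 859)
(448)^2 ≡ 557 (mod 859)

557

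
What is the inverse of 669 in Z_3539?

3539 = 5×669 + 194
669 = 3×194 + 87
194 = 2×87 + 20
87 = 4×20 + 7
20 = 2×7 + 6
7 = 1×6 + 1
6 = 6×1 + 0
gcd(669, 3539) = 1, so the inverse exists.
Bézout: 1 = −100×3539 + 529×669.
So 669⁻¹ ≡ 529 (mod 3539).

529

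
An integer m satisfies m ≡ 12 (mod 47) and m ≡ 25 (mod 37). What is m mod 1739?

47⁻¹ mod 37: 47·26 ≡ 1 (mod 37), so 47⁻¹ ≡ 26.
m = 12 + 47·((25 − 12)·26 mod 37) = 12 + 47·5 = 247.

247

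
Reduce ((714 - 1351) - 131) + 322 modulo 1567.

714 - 1351 = -637 ≡ 930 (mod 1567)
930 - 131 = 799
799 + 322 = 1121

1121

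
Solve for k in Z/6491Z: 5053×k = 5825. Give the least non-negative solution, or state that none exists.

gcd(5053, 6491) = 1, so a unique solution mod 6491 exists.
5053⁻¹ ≡ 3408 (mod 6491).
k ≡ 3408×5825 ≡ 2122 (mod 6491).

2122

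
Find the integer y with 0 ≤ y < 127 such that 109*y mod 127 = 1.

Run the extended Euclidean algorithm:
127 = 1×109 + 18
109 = 6×18 + 1
18 = 18×1 + 0
gcd(109, 127) = 1, so the inverse exists.
Back-substitute for 1:
1 = 1×109 − 6×18
  = −6×127 + 7×109
So 109⁻¹ ≡ 7 (mod 127).

7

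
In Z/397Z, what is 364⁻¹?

Apply the Euclidean algorithm and back-substitute:
397 = 1*364 + 33
364 = 11*33 + 1
33 = 33*1 + 0
gcd(364, 397) = 1, so the inverse exists.
Bézout: 1 = −11*397 + 12*364.
So 364⁻¹ ≡ 12 (mod 397).

12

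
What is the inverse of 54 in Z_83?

20

83 = 1·54 + 29
54 = 1·29 + 25
29 = 1·25 + 4
25 = 6·4 + 1
4 = 4·1 + 0
gcd(54, 83) = 1, so the inverse exists.
Back-substitute for 1:
1 = 1·25 − 6·4
  = −6·29 + 7·25
  = 7·54 − 13·29
  = −13·83 + 20·54
So 54⁻¹ ≡ 20 (mod 83).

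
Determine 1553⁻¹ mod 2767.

2163

Run the extended Euclidean algorithm:
2767 = 1*1553 + 1214
1553 = 1*1214 + 339
1214 = 3*339 + 197
339 = 1*197 + 142
197 = 1*142 + 55
142 = 2*55 + 32
55 = 1*32 + 23
32 = 1*23 + 9
23 = 2*9 + 5
9 = 1*5 + 4
5 = 1*4 + 1
4 = 4*1 + 0
gcd(1553, 2767) = 1, so the inverse exists.
Back-substitute for 1:
1 = 1*5 − 1*4
  = −1*9 + 2*5
  = 2*23 − 5*9
  = −5*32 + 7*23
  = 7*55 − 12*32
  = −12*142 + 31*55
  = 31*197 − 43*142
  = −43*339 + 74*197
  = 74*1214 − 265*339
  = −265*1553 + 339*1214
  = 339*2767 − 604*1553
So 1553⁻¹ ≡ −604 ≡ 2163 (mod 2767).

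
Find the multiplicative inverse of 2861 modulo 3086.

1591

3086 = 1×2861 + 225
2861 = 12×225 + 161
225 = 1×161 + 64
161 = 2×64 + 33
64 = 1×33 + 31
33 = 1×31 + 2
31 = 15×2 + 1
2 = 2×1 + 0
gcd(2861, 3086) = 1, so the inverse exists.
Bézout: 1 = 1386×3086 − 1495×2861.
So 2861⁻¹ ≡ −1495 ≡ 1591 (mod 3086).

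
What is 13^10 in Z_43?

15

Compute successive squares:
13^1 ≡ 13 (mod 43)
13^2 ≡ 13^2 = 169 ≡ 40 (mod 43)
13^4 ≡ 40^2 = 1600 ≡ 9 (mod 43)
13^8 ≡ 9^2 = 81 ≡ 38 (mod 43)
13^10 = 13^8 * 13^2 ≡ 38 * 40 (mod 43).
38 * 40 = 1520 ≡ 15 (mod 43).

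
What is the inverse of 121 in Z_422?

422 = 3·121 + 59
121 = 2·59 + 3
59 = 19·3 + 2
3 = 1·2 + 1
2 = 2·1 + 0
gcd(121, 422) = 1, so the inverse exists.
Back-substitute for 1:
1 = 1·3 − 1·2
  = −1·59 + 20·3
  = 20·121 − 41·59
  = −41·422 + 143·121
So 121⁻¹ ≡ 143 (mod 422).

143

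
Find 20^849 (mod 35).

Using repeated squaring:
20^1 ≡ 20 (mod 35)
20^2 ≡ 20^2 = 400 ≡ 15 (mod 35)
20^4 ≡ 15^2 = 225 ≡ 15 (mod 35)
20^8 ≡ 15^2 = 225 ≡ 15 (mod 35)
20^16 ≡ 15^2 = 225 ≡ 15 (mod 35)
20^32 ≡ 15^2 = 225 ≡ 15 (mod 35)
20^64 ≡ 15^2 = 225 ≡ 15 (mod 35)
20^128 ≡ 15^2 = 225 ≡ 15 (mod 35)
20^256 ≡ 15^2 = 225 ≡ 15 (mod 35)
20^512 ≡ 15^2 = 225 ≡ 15 (mod 35)
20^849 = 20^512 × 20^256 × 20^64 × 20^16 × 20^1 ≡ 15 × 15 × 15 × 15 × 20 (mod 35).
Accumulate the product:
15 × 15 = 225 ≡ 15
15 × 15 = 225 ≡ 15
15 × 15 = 225 ≡ 15
15 × 20 = 300 ≡ 20

20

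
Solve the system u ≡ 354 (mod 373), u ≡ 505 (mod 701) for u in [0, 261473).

136499

373⁻¹ mod 701: 373×592 ≡ 1 (mod 701), so 373⁻¹ ≡ 592.
u = 354 + 373×((505 − 354)×592 mod 701) = 354 + 373×365 = 136499.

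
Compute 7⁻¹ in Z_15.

By the extended Euclidean algorithm:
15 = 2*7 + 1
7 = 7*1 + 0
gcd(7, 15) = 1, so the inverse exists.
Bézout: 1 = 1*15 − 2*7.
So 7⁻¹ ≡ −2 ≡ 13 (mod 15).

13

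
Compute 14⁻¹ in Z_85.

79

85 = 6·14 + 1
14 = 14·1 + 0
gcd(14, 85) = 1, so the inverse exists.
Bézout: 1 = 1·85 − 6·14.
So 14⁻¹ ≡ −6 ≡ 79 (mod 85).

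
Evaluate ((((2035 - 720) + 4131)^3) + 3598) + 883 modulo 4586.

625

2035 - 720 = 1315
1315 + 4131 = 5446 ≡ 860 (mod 4586)
(860)^3 ≡ 730 (mod 4586)
730 + 3598 = 4328
4328 + 883 = 5211 ≡ 625 (mod 4586)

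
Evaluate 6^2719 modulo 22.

2

2719 in binary is 101010011111, i.e. 2719 = 2048 + 512 + 128 + 16 + 8 + 4 + 2 + 1.
6^1 ≡ 6 (mod 22)
6^2 ≡ 6^2 = 36 ≡ 14 (mod 22)
6^4 ≡ 14^2 = 196 ≡ 20 (mod 22)
6^8 ≡ 20^2 = 400 ≡ 4 (mod 22)
6^16 ≡ 4^2 = 16 (mod 22)
6^32 ≡ 16^2 = 256 ≡ 14 (mod 22)
6^64 ≡ 14^2 = 196 ≡ 20 (mod 22)
6^128 ≡ 20^2 = 400 ≡ 4 (mod 22)
6^256 ≡ 4^2 = 16 (mod 22)
6^512 ≡ 16^2 = 256 ≡ 14 (mod 22)
6^1024 ≡ 14^2 = 196 ≡ 20 (mod 22)
6^2048 ≡ 20^2 = 400 ≡ 4 (mod 22)
6^2719 = 6^2048 · 6^512 · 6^128 · 6^16 · 6^8 · 6^4 · 6^2 · 6^1 ≡ 4 · 14 · 4 · 16 · 4 · 20 · 14 · 6 (mod 22).
Accumulate the product:
4 · 14 = 56 ≡ 12
12 · 4 = 48 ≡ 4
4 · 16 = 64 ≡ 20
20 · 4 = 80 ≡ 14
14 · 20 = 280 ≡ 16
16 · 14 = 224 ≡ 4
4 · 6 = 24 ≡ 2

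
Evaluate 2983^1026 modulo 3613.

1026 in binary is 10000000010, i.e. 1026 = 1024 + 2.
2983^1 ≡ 2983 (mod 3613)
2983^2 ≡ 2983^2 = 8898289 ≡ 3083 (mod 3613)
2983^4 ≡ 3083^2 = 9504889 ≡ 2699 (mod 3613)
2983^8 ≡ 2699^2 = 7284601 ≡ 793 (mod 3613)
2983^16 ≡ 793^2 = 628849 ≡ 187 (mod 3613)
2983^32 ≡ 187^2 = 34969 ≡ 2452 (mod 3613)
2983^64 ≡ 2452^2 = 6012304 ≡ 272 (mod 3613)
2983^128 ≡ 272^2 = 73984 ≡ 1724 (mod 3613)
2983^256 ≡ 1724^2 = 2972176 ≡ 2290 (mod 3613)
2983^512 ≡ 2290^2 = 5244100 ≡ 1637 (mod 3613)
2983^1024 ≡ 1637^2 = 2679769 ≡ 2536 (mod 3613)
2983^1026 = 2983^1024 · 2983^2 ≡ 2536 · 3083 (mod 3613).
2536 · 3083 = 7818488 ≡ 3569 (mod 3613).

3569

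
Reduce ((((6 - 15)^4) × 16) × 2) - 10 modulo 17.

9

6 - 15 = -9 ≡ 8 (mod 17)
(8)^4 ≡ 16 (mod 17)
16 × 16 = 256 ≡ 1 (mod 17)
1 × 2 = 2
2 - 10 = -8 ≡ 9 (mod 17)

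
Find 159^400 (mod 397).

249

Using repeated squaring:
400 in binary is 110010000, i.e. 400 = 256 + 128 + 16.
159^1 ≡ 159 (mod 397)
159^2 ≡ 159^2 = 25281 ≡ 270 (mod 397)
159^4 ≡ 270^2 = 72900 ≡ 249 (mod 397)
159^8 ≡ 249^2 = 62001 ≡ 69 (mod 397)
159^16 ≡ 69^2 = 4761 ≡ 394 (mod 397)
159^32 ≡ 394^2 = 155236 ≡ 9 (mod 397)
159^64 ≡ 9^2 = 81 (mod 397)
159^128 ≡ 81^2 = 6561 ≡ 209 (mod 397)
159^256 ≡ 209^2 = 43681 ≡ 11 (mod 397)
159^400 = 159^256 · 159^128 · 159^16 ≡ 11 · 209 · 394 (mod 397).
Accumulate the product:
11 · 209 = 2299 ≡ 314
314 · 394 = 123716 ≡ 249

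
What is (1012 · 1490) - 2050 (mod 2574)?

40

1012 · 1490 = 1507880 ≡ 2090 (mod 2574)
2090 - 2050 = 40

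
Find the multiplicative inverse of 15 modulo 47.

Run the extended Euclidean algorithm:
47 = 3*15 + 2
15 = 7*2 + 1
2 = 2*1 + 0
gcd(15, 47) = 1, so the inverse exists.
Bézout: 1 = −7*47 + 22*15.
So 15⁻¹ ≡ 22 (mod 47).

22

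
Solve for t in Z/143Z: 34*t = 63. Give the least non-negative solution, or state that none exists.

gcd(34, 143) = 1, so a unique solution mod 143 exists.
34⁻¹ ≡ 122 (mod 143).
t ≡ 122*63 ≡ 107 (mod 143).

107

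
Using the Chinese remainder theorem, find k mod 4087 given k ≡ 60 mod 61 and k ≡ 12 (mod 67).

61⁻¹ mod 67: 61×11 ≡ 1 (mod 67), so 61⁻¹ ≡ 11.
k = 60 + 61×((12 − 60)×11 mod 67) = 60 + 61×8 = 548.

548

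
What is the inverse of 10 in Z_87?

By the extended Euclidean algorithm:
87 = 8*10 + 7
10 = 1*7 + 3
7 = 2*3 + 1
3 = 3*1 + 0
gcd(10, 87) = 1, so the inverse exists.
Bézout: 1 = 3*87 − 26*10.
So 10⁻¹ ≡ −26 ≡ 61 (mod 87).

61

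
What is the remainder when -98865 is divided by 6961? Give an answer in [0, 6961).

5550

-98865 = -15·6961 + 5550, so -98865 ≡ 5550 (mod 6961).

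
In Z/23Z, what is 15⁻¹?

20

23 = 1·15 + 8
15 = 1·8 + 7
8 = 1·7 + 1
7 = 7·1 + 0
gcd(15, 23) = 1, so the inverse exists.
Bézout: 1 = 2·23 − 3·15.
So 15⁻¹ ≡ −3 ≡ 20 (mod 23).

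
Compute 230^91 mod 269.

161

Using repeated squaring:
91 in binary is 1011011, i.e. 91 = 64 + 16 + 8 + 2 + 1.
230^1 ≡ 230 (mod 269)
230^2 ≡ 230^2 = 52900 ≡ 176 (mod 269)
230^4 ≡ 176^2 = 30976 ≡ 41 (mod 269)
230^8 ≡ 41^2 = 1681 ≡ 67 (mod 269)
230^16 ≡ 67^2 = 4489 ≡ 185 (mod 269)
230^32 ≡ 185^2 = 34225 ≡ 62 (mod 269)
230^64 ≡ 62^2 = 3844 ≡ 78 (mod 269)
230^91 = 230^64 × 230^16 × 230^8 × 230^2 × 230^1 ≡ 78 × 185 × 67 × 176 × 230 (mod 269).
Accumulate the product:
78 × 185 = 14430 ≡ 173
173 × 67 = 11591 ≡ 24
24 × 176 = 4224 ≡ 189
189 × 230 = 43470 ≡ 161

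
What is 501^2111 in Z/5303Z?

4950

2111 in binary is 100000111111, i.e. 2111 = 2048 + 32 + 16 + 8 + 4 + 2 + 1.
501^1 ≡ 501 (mod 5303)
501^2 ≡ 501^2 = 251001 ≡ 1760 (mod 5303)
501^4 ≡ 1760^2 = 3097600 ≡ 648 (mod 5303)
501^8 ≡ 648^2 = 419904 ≡ 967 (mod 5303)
501^16 ≡ 967^2 = 935089 ≡ 1761 (mod 5303)
501^32 ≡ 1761^2 = 3101121 ≡ 4169 (mod 5303)
501^64 ≡ 4169^2 = 17380561 ≡ 2630 (mod 5303)
501^128 ≡ 2630^2 = 6916900 ≡ 1788 (mod 5303)
501^256 ≡ 1788^2 = 3196944 ≡ 4538 (mod 5303)
501^512 ≡ 4538^2 = 20593444 ≡ 1895 (mod 5303)
501^1024 ≡ 1895^2 = 3591025 ≡ 894 (mod 5303)
501^2048 ≡ 894^2 = 799236 ≡ 3786 (mod 5303)
501^2111 = 501^2048 * 501^32 * 501^16 * 501^8 * 501^4 * 501^2 * 501^1 ≡ 3786 * 4169 * 1761 * 967 * 648 * 1760 * 501 (mod 5303).
Accumulate the product:
3786 * 4169 = 15783834 ≡ 2106
2106 * 1761 = 3708666 ≡ 1869
1869 * 967 = 1807323 ≡ 4303
4303 * 648 = 2788344 ≡ 4269
4269 * 1760 = 7513440 ≡ 4392
4392 * 501 = 2200392 ≡ 4950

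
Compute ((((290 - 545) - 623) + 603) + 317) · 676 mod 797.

290 - 545 = -255 ≡ 542 (mod 797)
542 - 623 = -81 ≡ 716 (mod 797)
716 + 603 = 1319 ≡ 522 (mod 797)
522 + 317 = 839 ≡ 42 (mod 797)
42 · 676 = 28392 ≡ 497 (mod 797)

497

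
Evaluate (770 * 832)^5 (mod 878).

770 * 832 = 640640 ≡ 578 (mod 878)
(578)^5 ≡ 402 (mod 878)

402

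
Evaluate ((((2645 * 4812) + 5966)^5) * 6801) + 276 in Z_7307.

3921

2645 * 4812 = 12727740 ≡ 6253 (mod 7307)
6253 + 5966 = 12219 ≡ 4912 (mod 7307)
(4912)^5 ≡ 65 (mod 7307)
65 * 6801 = 442065 ≡ 3645 (mod 7307)
3645 + 276 = 3921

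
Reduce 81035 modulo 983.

81035 = 82·983 + 429, so 81035 ≡ 429 (mod 983).

429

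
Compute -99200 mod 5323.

1937

-99200 = -19*5323 + 1937, so -99200 ≡ 1937 (mod 5323).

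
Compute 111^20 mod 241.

177

By square-and-multiply:
20 in binary is 10100, i.e. 20 = 16 + 4.
111^1 ≡ 111 (mod 241)
111^2 ≡ 111^2 = 12321 ≡ 30 (mod 241)
111^4 ≡ 30^2 = 900 ≡ 177 (mod 241)
111^8 ≡ 177^2 = 31329 ≡ 240 (mod 241)
111^16 ≡ 240^2 = 57600 ≡ 1 (mod 241)
111^20 = 111^16 * 111^4 ≡ 1 * 177 (mod 241).
1 * 177 = 177 ≡ 177 (mod 241).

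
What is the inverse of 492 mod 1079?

318

By the extended Euclidean algorithm:
1079 = 2·492 + 95
492 = 5·95 + 17
95 = 5·17 + 10
17 = 1·10 + 7
10 = 1·7 + 3
7 = 2·3 + 1
3 = 3·1 + 0
gcd(492, 1079) = 1, so the inverse exists.
Bézout: 1 = −145·1079 + 318·492.
So 492⁻¹ ≡ 318 (mod 1079).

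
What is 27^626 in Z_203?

By square-and-multiply:
626 in binary is 1001110010, i.e. 626 = 512 + 64 + 32 + 16 + 2.
27^1 ≡ 27 (mod 203)
27^2 ≡ 27^2 = 729 ≡ 120 (mod 203)
27^4 ≡ 120^2 = 14400 ≡ 190 (mod 203)
27^8 ≡ 190^2 = 36100 ≡ 169 (mod 203)
27^16 ≡ 169^2 = 28561 ≡ 141 (mod 203)
27^32 ≡ 141^2 = 19881 ≡ 190 (mod 203)
27^64 ≡ 190^2 = 36100 ≡ 169 (mod 203)
27^128 ≡ 169^2 = 28561 ≡ 141 (mod 203)
27^256 ≡ 141^2 = 19881 ≡ 190 (mod 203)
27^512 ≡ 190^2 = 36100 ≡ 169 (mod 203)
27^626 = 27^512 · 27^64 · 27^32 · 27^16 · 27^2 ≡ 169 · 169 · 190 · 141 · 120 (mod 203).
Accumulate the product:
169 · 169 = 28561 ≡ 141
141 · 190 = 26790 ≡ 197
197 · 141 = 27777 ≡ 169
169 · 120 = 20280 ≡ 183

183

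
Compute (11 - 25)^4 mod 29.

20

11 - 25 = -14 ≡ 15 (mod 29)
(15)^4 ≡ 20 (mod 29)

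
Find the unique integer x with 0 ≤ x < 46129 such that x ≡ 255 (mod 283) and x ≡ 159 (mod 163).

27706

283⁻¹ mod 163: 283*72 ≡ 1 (mod 163), so 283⁻¹ ≡ 72.
x = 255 + 283*((159 − 255)*72 mod 163) = 255 + 283*97 = 27706.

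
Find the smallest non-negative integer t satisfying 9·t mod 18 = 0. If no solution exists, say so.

0

gcd(9, 18) = 9, and 9 | 0, so solutions exist.
Divide through by 9: 1·t ≡ 0 mod 2.
1⁻¹ ≡ 1 (mod 2).
t ≡ 1·0 ≡ 0 (mod 2).
The smallest non-negative solution is t = 0.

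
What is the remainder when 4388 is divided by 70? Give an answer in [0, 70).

48

4388 = 62×70 + 48, so 4388 ≡ 48 (mod 70).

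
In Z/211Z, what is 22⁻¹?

48

Apply the Euclidean algorithm and back-substitute:
211 = 9×22 + 13
22 = 1×13 + 9
13 = 1×9 + 4
9 = 2×4 + 1
4 = 4×1 + 0
gcd(22, 211) = 1, so the inverse exists.
Bézout: 1 = −5×211 + 48×22.
So 22⁻¹ ≡ 48 (mod 211).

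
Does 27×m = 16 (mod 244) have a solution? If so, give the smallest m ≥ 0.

100

gcd(27, 244) = 1, so a unique solution mod 244 exists.
27⁻¹ ≡ 235 (mod 244).
m ≡ 235×16 ≡ 100 (mod 244).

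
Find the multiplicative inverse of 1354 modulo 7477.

2866

Apply the Euclidean algorithm and back-substitute:
7477 = 5*1354 + 707
1354 = 1*707 + 647
707 = 1*647 + 60
647 = 10*60 + 47
60 = 1*47 + 13
47 = 3*13 + 8
13 = 1*8 + 5
8 = 1*5 + 3
5 = 1*3 + 2
3 = 1*2 + 1
2 = 2*1 + 0
gcd(1354, 7477) = 1, so the inverse exists.
Bézout: 1 = −519*7477 + 2866*1354.
So 1354⁻¹ ≡ 2866 (mod 7477).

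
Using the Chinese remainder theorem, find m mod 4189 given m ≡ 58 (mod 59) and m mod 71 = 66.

59⁻¹ mod 71: 59·65 ≡ 1 (mod 71), so 59⁻¹ ≡ 65.
m = 58 + 59·((66 − 58)·65 mod 71) = 58 + 59·23 = 1415.
Check: 1415 mod 59 = 58, 1415 mod 71 = 66. ✓

1415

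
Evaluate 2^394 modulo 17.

Using repeated squaring:
394 in binary is 110001010, i.e. 394 = 256 + 128 + 8 + 2.
2^1 ≡ 2 (mod 17)
2^2 ≡ 2^2 = 4 (mod 17)
2^4 ≡ 4^2 = 16 (mod 17)
2^8 ≡ 16^2 = 256 ≡ 1 (mod 17)
2^16 ≡ 1^2 = 1 (mod 17)
2^32 ≡ 1^2 = 1 (mod 17)
2^64 ≡ 1^2 = 1 (mod 17)
2^128 ≡ 1^2 = 1 (mod 17)
2^256 ≡ 1^2 = 1 (mod 17)
2^394 = 2^256 × 2^128 × 2^8 × 2^2 ≡ 1 × 1 × 1 × 4 (mod 17).
Accumulate the product:
1 × 1 = 1
1 × 1 = 1
1 × 4 = 4

4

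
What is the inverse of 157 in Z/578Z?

578 = 3×157 + 107
157 = 1×107 + 50
107 = 2×50 + 7
50 = 7×7 + 1
7 = 7×1 + 0
gcd(157, 578) = 1, so the inverse exists.
Bézout: 1 = −22×578 + 81×157.
So 157⁻¹ ≡ 81 (mod 578).

81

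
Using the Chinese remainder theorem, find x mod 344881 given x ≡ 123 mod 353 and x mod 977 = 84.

323471

353⁻¹ mod 977: 353×703 ≡ 1 (mod 977), so 353⁻¹ ≡ 703.
x = 123 + 353×((84 − 123)×703 mod 977) = 123 + 353×916 = 323471.
Check: 323471 mod 353 = 123, 323471 mod 977 = 84. ✓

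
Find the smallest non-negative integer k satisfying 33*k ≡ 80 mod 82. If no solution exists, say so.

72

gcd(33, 82) = 1, so a unique solution mod 82 exists.
33⁻¹ ≡ 5 (mod 82).
k ≡ 5*80 ≡ 72 (mod 82).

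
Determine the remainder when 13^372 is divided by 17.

1

By square-and-multiply:
372 in binary is 101110100, i.e. 372 = 256 + 64 + 32 + 16 + 4.
13^1 ≡ 13 (mod 17)
13^2 ≡ 13^2 = 169 ≡ 16 (mod 17)
13^4 ≡ 16^2 = 256 ≡ 1 (mod 17)
13^8 ≡ 1^2 = 1 (mod 17)
13^16 ≡ 1^2 = 1 (mod 17)
13^32 ≡ 1^2 = 1 (mod 17)
13^64 ≡ 1^2 = 1 (mod 17)
13^128 ≡ 1^2 = 1 (mod 17)
13^256 ≡ 1^2 = 1 (mod 17)
13^372 = 13^256 · 13^64 · 13^32 · 13^16 · 13^4 ≡ 1 · 1 · 1 · 1 · 1 (mod 17).
Accumulate the product:
1 · 1 = 1
1 · 1 = 1
1 · 1 = 1
1 · 1 = 1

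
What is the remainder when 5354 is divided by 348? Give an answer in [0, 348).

134

5354 = 15·348 + 134, so 5354 ≡ 134 (mod 348).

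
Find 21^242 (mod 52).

25

242 in binary is 11110010, i.e. 242 = 128 + 64 + 32 + 16 + 2.
21^1 ≡ 21 (mod 52)
21^2 ≡ 21^2 = 441 ≡ 25 (mod 52)
21^4 ≡ 25^2 = 625 ≡ 1 (mod 52)
21^8 ≡ 1^2 = 1 (mod 52)
21^16 ≡ 1^2 = 1 (mod 52)
21^32 ≡ 1^2 = 1 (mod 52)
21^64 ≡ 1^2 = 1 (mod 52)
21^128 ≡ 1^2 = 1 (mod 52)
21^242 = 21^128 · 21^64 · 21^32 · 21^16 · 21^2 ≡ 1 · 1 · 1 · 1 · 25 (mod 52).
Accumulate the product:
1 · 1 = 1
1 · 1 = 1
1 · 1 = 1
1 · 25 = 25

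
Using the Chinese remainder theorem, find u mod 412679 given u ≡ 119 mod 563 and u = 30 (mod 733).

563⁻¹ mod 733: 563*332 ≡ 1 (mod 733), so 563⁻¹ ≡ 332.
u = 119 + 563*((30 − 119)*332 mod 733) = 119 + 563*505 = 284434.

284434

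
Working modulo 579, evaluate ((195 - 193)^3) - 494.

195 - 193 = 2
(2)^3 ≡ 8 (mod 579)
8 - 494 = -486 ≡ 93 (mod 579)

93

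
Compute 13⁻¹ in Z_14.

13

By the extended Euclidean algorithm:
14 = 1·13 + 1
13 = 13·1 + 0
gcd(13, 14) = 1, so the inverse exists.
Bézout: 1 = 1·14 − 1·13.
So 13⁻¹ ≡ −1 ≡ 13 (mod 14).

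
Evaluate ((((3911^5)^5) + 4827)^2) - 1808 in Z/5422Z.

(3911)^5 ≡ 2895 (mod 5422)
(2895)^5 ≡ 937 (mod 5422)
937 + 4827 = 5764 ≡ 342 (mod 5422)
(342)^2 ≡ 3102 (mod 5422)
3102 - 1808 = 1294

1294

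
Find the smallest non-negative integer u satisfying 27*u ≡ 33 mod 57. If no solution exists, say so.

16

gcd(27, 57) = 3, and 3 | 33, so solutions exist.
Divide through by 3: 9*u ≡ 11 mod 19.
9⁻¹ ≡ 17 (mod 19).
u ≡ 17*11 ≡ 16 (mod 19).
The smallest non-negative solution is u = 16.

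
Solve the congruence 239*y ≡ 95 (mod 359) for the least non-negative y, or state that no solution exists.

gcd(239, 359) = 1, so a unique solution mod 359 exists.
239⁻¹ ≡ 356 (mod 359).
y ≡ 356*95 ≡ 74 (mod 359).

74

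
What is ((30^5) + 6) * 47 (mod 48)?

(30)^5 ≡ 0 (mod 48)
0 + 6 = 6
6 * 47 = 282 ≡ 42 (mod 48)

42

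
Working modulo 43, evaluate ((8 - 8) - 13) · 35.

18

8 - 8 = 0
0 - 13 = -13 ≡ 30 (mod 43)
30 · 35 = 1050 ≡ 18 (mod 43)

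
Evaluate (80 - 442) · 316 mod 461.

80 - 442 = -362 ≡ 99 (mod 461)
99 · 316 = 31284 ≡ 397 (mod 461)

397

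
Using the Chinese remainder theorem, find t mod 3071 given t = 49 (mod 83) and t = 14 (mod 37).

2456

83⁻¹ mod 37: 83*33 ≡ 1 (mod 37), so 83⁻¹ ≡ 33.
t = 49 + 83*((14 − 49)*33 mod 37) = 49 + 83*29 = 2456.
Check: 2456 mod 83 = 49, 2456 mod 37 = 14. ✓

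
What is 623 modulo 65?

38

623 = 9*65 + 38, so 623 ≡ 38 (mod 65).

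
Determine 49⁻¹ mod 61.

61 = 1×49 + 12
49 = 4×12 + 1
12 = 12×1 + 0
gcd(49, 61) = 1, so the inverse exists.
Bézout: 1 = −4×61 + 5×49.
So 49⁻¹ ≡ 5 (mod 61).

5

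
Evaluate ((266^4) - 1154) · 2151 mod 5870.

(266)^4 ≡ 66 (mod 5870)
66 - 1154 = -1088 ≡ 4782 (mod 5870)
4782 · 2151 = 10286082 ≡ 1842 (mod 5870)

1842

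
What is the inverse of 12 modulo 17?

10

Apply the Euclidean algorithm and back-substitute:
17 = 1×12 + 5
12 = 2×5 + 2
5 = 2×2 + 1
2 = 2×1 + 0
gcd(12, 17) = 1, so the inverse exists.
Back-substitute for 1:
1 = 1×5 − 2×2
  = −2×12 + 5×5
  = 5×17 − 7×12
So 12⁻¹ ≡ −7 ≡ 10 (mod 17).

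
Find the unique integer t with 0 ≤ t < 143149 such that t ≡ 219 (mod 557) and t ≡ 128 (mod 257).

125544

557⁻¹ mod 257: 557*6 ≡ 1 (mod 257), so 557⁻¹ ≡ 6.
t = 219 + 557*((128 − 219)*6 mod 257) = 219 + 557*225 = 125544.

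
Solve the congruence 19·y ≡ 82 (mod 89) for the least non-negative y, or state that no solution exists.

gcd(19, 89) = 1, so a unique solution mod 89 exists.
19⁻¹ ≡ 75 (mod 89).
y ≡ 75·82 ≡ 9 (mod 89).

9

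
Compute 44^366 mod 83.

Using repeated squaring:
366 in binary is 101101110, i.e. 366 = 256 + 64 + 32 + 8 + 4 + 2.
44^1 ≡ 44 (mod 83)
44^2 ≡ 44^2 = 1936 ≡ 27 (mod 83)
44^4 ≡ 27^2 = 729 ≡ 65 (mod 83)
44^8 ≡ 65^2 = 4225 ≡ 75 (mod 83)
44^16 ≡ 75^2 = 5625 ≡ 64 (mod 83)
44^32 ≡ 64^2 = 4096 ≡ 29 (mod 83)
44^64 ≡ 29^2 = 841 ≡ 11 (mod 83)
44^128 ≡ 11^2 = 121 ≡ 38 (mod 83)
44^256 ≡ 38^2 = 1444 ≡ 33 (mod 83)
44^366 = 44^256 × 44^64 × 44^32 × 44^8 × 44^4 × 44^2 ≡ 33 × 11 × 29 × 75 × 65 × 27 (mod 83).
Accumulate the product:
33 × 11 = 363 ≡ 31
31 × 29 = 899 ≡ 69
69 × 75 = 5175 ≡ 29
29 × 65 = 1885 ≡ 59
59 × 27 = 1593 ≡ 16

16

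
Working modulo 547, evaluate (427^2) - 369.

356

(427)^2 ≡ 178 (mod 547)
178 - 369 = -191 ≡ 356 (mod 547)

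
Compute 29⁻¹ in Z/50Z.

19

By the extended Euclidean algorithm:
50 = 1·29 + 21
29 = 1·21 + 8
21 = 2·8 + 5
8 = 1·5 + 3
5 = 1·3 + 2
3 = 1·2 + 1
2 = 2·1 + 0
gcd(29, 50) = 1, so the inverse exists.
Back-substitute for 1:
1 = 1·3 − 1·2
  = −1·5 + 2·3
  = 2·8 − 3·5
  = −3·21 + 8·8
  = 8·29 − 11·21
  = −11·50 + 19·29
So 29⁻¹ ≡ 19 (mod 50).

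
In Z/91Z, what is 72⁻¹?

67

91 = 1*72 + 19
72 = 3*19 + 15
19 = 1*15 + 4
15 = 3*4 + 3
4 = 1*3 + 1
3 = 3*1 + 0
gcd(72, 91) = 1, so the inverse exists.
Back-substitute for 1:
1 = 1*4 − 1*3
  = −1*15 + 4*4
  = 4*19 − 5*15
  = −5*72 + 19*19
  = 19*91 − 24*72
So 72⁻¹ ≡ −24 ≡ 67 (mod 91).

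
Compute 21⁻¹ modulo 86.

41

86 = 4·21 + 2
21 = 10·2 + 1
2 = 2·1 + 0
gcd(21, 86) = 1, so the inverse exists.
Back-substitute for 1:
1 = 1·21 − 10·2
  = −10·86 + 41·21
So 21⁻¹ ≡ 41 (mod 86).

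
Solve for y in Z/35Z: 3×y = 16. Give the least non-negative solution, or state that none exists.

17

gcd(3, 35) = 1, so a unique solution mod 35 exists.
3⁻¹ ≡ 12 (mod 35).
y ≡ 12×16 ≡ 17 (mod 35).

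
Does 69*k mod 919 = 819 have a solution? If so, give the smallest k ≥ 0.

gcd(69, 919) = 1, so a unique solution mod 919 exists.
69⁻¹ ≡ 626 (mod 919).
k ≡ 626*819 ≡ 811 (mod 919).

811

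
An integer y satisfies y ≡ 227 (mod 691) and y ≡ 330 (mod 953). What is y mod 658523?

510185

691⁻¹ mod 953: 691*331 ≡ 1 (mod 953), so 691⁻¹ ≡ 331.
y = 227 + 691*((330 − 227)*331 mod 953) = 227 + 691*738 = 510185.
Check: 510185 mod 691 = 227, 510185 mod 953 = 330. ✓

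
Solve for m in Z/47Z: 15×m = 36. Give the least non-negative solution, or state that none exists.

gcd(15, 47) = 1, so a unique solution mod 47 exists.
15⁻¹ ≡ 22 (mod 47).
m ≡ 22×36 ≡ 40 (mod 47).

40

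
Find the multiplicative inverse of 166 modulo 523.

230

Run the extended Euclidean algorithm:
523 = 3×166 + 25
166 = 6×25 + 16
25 = 1×16 + 9
16 = 1×9 + 7
9 = 1×7 + 2
7 = 3×2 + 1
2 = 2×1 + 0
gcd(166, 523) = 1, so the inverse exists.
Bézout: 1 = −73×523 + 230×166.
So 166⁻¹ ≡ 230 (mod 523).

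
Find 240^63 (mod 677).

63 in binary is 111111, i.e. 63 = 32 + 16 + 8 + 4 + 2 + 1.
240^1 ≡ 240 (mod 677)
240^2 ≡ 240^2 = 57600 ≡ 55 (mod 677)
240^4 ≡ 55^2 = 3025 ≡ 317 (mod 677)
240^8 ≡ 317^2 = 100489 ≡ 293 (mod 677)
240^16 ≡ 293^2 = 85849 ≡ 547 (mod 677)
240^32 ≡ 547^2 = 299209 ≡ 652 (mod 677)
240^63 = 240^32 · 240^16 · 240^8 · 240^4 · 240^2 · 240^1 ≡ 652 · 547 · 293 · 317 · 55 · 240 (mod 677).
Accumulate the product:
652 · 547 = 356644 ≡ 542
542 · 293 = 158806 ≡ 388
388 · 317 = 122996 ≡ 459
459 · 55 = 25245 ≡ 196
196 · 240 = 47040 ≡ 327

327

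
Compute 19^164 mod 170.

164 in binary is 10100100, i.e. 164 = 128 + 32 + 4.
19^1 ≡ 19 (mod 170)
19^2 ≡ 19^2 = 361 ≡ 21 (mod 170)
19^4 ≡ 21^2 = 441 ≡ 101 (mod 170)
19^8 ≡ 101^2 = 10201 ≡ 1 (mod 170)
19^16 ≡ 1^2 = 1 (mod 170)
19^32 ≡ 1^2 = 1 (mod 170)
19^64 ≡ 1^2 = 1 (mod 170)
19^128 ≡ 1^2 = 1 (mod 170)
19^164 = 19^128 * 19^32 * 19^4 ≡ 1 * 1 * 101 (mod 170).
Accumulate the product:
1 * 1 = 1
1 * 101 = 101

101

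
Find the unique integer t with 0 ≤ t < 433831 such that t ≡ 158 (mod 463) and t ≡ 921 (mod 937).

463⁻¹ mod 937: 463*85 ≡ 1 (mod 937), so 463⁻¹ ≡ 85.
t = 158 + 463*((921 − 158)*85 mod 937) = 158 + 463*202 = 93684.

93684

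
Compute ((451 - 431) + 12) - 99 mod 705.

451 - 431 = 20
20 + 12 = 32
32 - 99 = -67 ≡ 638 (mod 705)

638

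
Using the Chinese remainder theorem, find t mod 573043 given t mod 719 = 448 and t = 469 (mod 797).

110455

719⁻¹ mod 797: 719·235 ≡ 1 (mod 797), so 719⁻¹ ≡ 235.
t = 448 + 719·((469 − 448)·235 mod 797) = 448 + 719·153 = 110455.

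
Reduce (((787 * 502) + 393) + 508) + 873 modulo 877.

444

787 * 502 = 395074 ≡ 424 (mod 877)
424 + 393 = 817
817 + 508 = 1325 ≡ 448 (mod 877)
448 + 873 = 1321 ≡ 444 (mod 877)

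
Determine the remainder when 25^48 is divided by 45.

10

Using repeated squaring:
48 in binary is 110000, i.e. 48 = 32 + 16.
25^1 ≡ 25 (mod 45)
25^2 ≡ 25^2 = 625 ≡ 40 (mod 45)
25^4 ≡ 40^2 = 1600 ≡ 25 (mod 45)
25^8 ≡ 25^2 = 625 ≡ 40 (mod 45)
25^16 ≡ 40^2 = 1600 ≡ 25 (mod 45)
25^32 ≡ 25^2 = 625 ≡ 40 (mod 45)
25^48 = 25^32 × 25^16 ≡ 40 × 25 (mod 45).
40 × 25 = 1000 ≡ 10 (mod 45).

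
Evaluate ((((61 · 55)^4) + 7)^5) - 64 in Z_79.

61 · 55 = 3355 ≡ 37 (mod 79)
(37)^4 ≡ 44 (mod 79)
44 + 7 = 51
(51)^5 ≡ 19 (mod 79)
19 - 64 = -45 ≡ 34 (mod 79)

34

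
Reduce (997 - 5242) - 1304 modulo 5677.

128

997 - 5242 = -4245 ≡ 1432 (mod 5677)
1432 - 1304 = 128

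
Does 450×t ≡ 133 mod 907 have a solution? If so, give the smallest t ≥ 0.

869

gcd(450, 907) = 1, so a unique solution mod 907 exists.
450⁻¹ ≡ 518 (mod 907).
t ≡ 518×133 ≡ 869 (mod 907).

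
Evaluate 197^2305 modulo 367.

2305 in binary is 100100000001, i.e. 2305 = 2048 + 256 + 1.
197^1 ≡ 197 (mod 367)
197^2 ≡ 197^2 = 38809 ≡ 274 (mod 367)
197^4 ≡ 274^2 = 75076 ≡ 208 (mod 367)
197^8 ≡ 208^2 = 43264 ≡ 325 (mod 367)
197^16 ≡ 325^2 = 105625 ≡ 296 (mod 367)
197^32 ≡ 296^2 = 87616 ≡ 270 (mod 367)
197^64 ≡ 270^2 = 72900 ≡ 234 (mod 367)
197^128 ≡ 234^2 = 54756 ≡ 73 (mod 367)
197^256 ≡ 73^2 = 5329 ≡ 191 (mod 367)
197^512 ≡ 191^2 = 36481 ≡ 148 (mod 367)
197^1024 ≡ 148^2 = 21904 ≡ 251 (mod 367)
197^2048 ≡ 251^2 = 63001 ≡ 244 (mod 367)
197^2305 = 197^2048 · 197^256 · 197^1 ≡ 244 · 191 · 197 (mod 367).
Accumulate the product:
244 · 191 = 46604 ≡ 362
362 · 197 = 71314 ≡ 116

116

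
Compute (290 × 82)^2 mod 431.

290 × 82 = 23780 ≡ 75 (mod 431)
(75)^2 ≡ 22 (mod 431)

22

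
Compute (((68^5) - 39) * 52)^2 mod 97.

(68)^5 ≡ 83 (mod 97)
83 - 39 = 44
44 * 52 = 2288 ≡ 57 (mod 97)
(57)^2 ≡ 48 (mod 97)

48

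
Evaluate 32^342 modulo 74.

342 in binary is 101010110, i.e. 342 = 256 + 64 + 16 + 4 + 2.
32^1 ≡ 32 (mod 74)
32^2 ≡ 32^2 = 1024 ≡ 62 (mod 74)
32^4 ≡ 62^2 = 3844 ≡ 70 (mod 74)
32^8 ≡ 70^2 = 4900 ≡ 16 (mod 74)
32^16 ≡ 16^2 = 256 ≡ 34 (mod 74)
32^32 ≡ 34^2 = 1156 ≡ 46 (mod 74)
32^64 ≡ 46^2 = 2116 ≡ 44 (mod 74)
32^128 ≡ 44^2 = 1936 ≡ 12 (mod 74)
32^256 ≡ 12^2 = 144 ≡ 70 (mod 74)
32^342 = 32^256 × 32^64 × 32^16 × 32^4 × 32^2 ≡ 70 × 44 × 34 × 70 × 62 (mod 74).
Accumulate the product:
70 × 44 = 3080 ≡ 46
46 × 34 = 1564 ≡ 10
10 × 70 = 700 ≡ 34
34 × 62 = 2108 ≡ 36

36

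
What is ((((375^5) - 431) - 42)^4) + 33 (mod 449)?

51

(375)^5 ≡ 317 (mod 449)
317 - 431 = -114 ≡ 335 (mod 449)
335 - 42 = 293
(293)^4 ≡ 18 (mod 449)
18 + 33 = 51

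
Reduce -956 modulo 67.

49

-956 = -15×67 + 49, so -956 ≡ 49 (mod 67).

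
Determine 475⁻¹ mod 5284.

Apply the Euclidean algorithm and back-substitute:
5284 = 11×475 + 59
475 = 8×59 + 3
59 = 19×3 + 2
3 = 1×2 + 1
2 = 2×1 + 0
gcd(475, 5284) = 1, so the inverse exists.
Back-substitute for 1:
1 = 1×3 − 1×2
  = −1×59 + 20×3
  = 20×475 − 161×59
  = −161×5284 + 1791×475
So 475⁻¹ ≡ 1791 (mod 5284).

1791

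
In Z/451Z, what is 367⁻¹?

102

451 = 1·367 + 84
367 = 4·84 + 31
84 = 2·31 + 22
31 = 1·22 + 9
22 = 2·9 + 4
9 = 2·4 + 1
4 = 4·1 + 0
gcd(367, 451) = 1, so the inverse exists.
Bézout: 1 = −83·451 + 102·367.
So 367⁻¹ ≡ 102 (mod 451).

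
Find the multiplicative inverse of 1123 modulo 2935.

1197

2935 = 2·1123 + 689
1123 = 1·689 + 434
689 = 1·434 + 255
434 = 1·255 + 179
255 = 1·179 + 76
179 = 2·76 + 27
76 = 2·27 + 22
27 = 1·22 + 5
22 = 4·5 + 2
5 = 2·2 + 1
2 = 2·1 + 0
gcd(1123, 2935) = 1, so the inverse exists.
Bézout: 1 = −458·2935 + 1197·1123.
So 1123⁻¹ ≡ 1197 (mod 2935).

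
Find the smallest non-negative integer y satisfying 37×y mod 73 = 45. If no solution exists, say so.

17

gcd(37, 73) = 1, so a unique solution mod 73 exists.
37⁻¹ ≡ 2 (mod 73).
y ≡ 2×45 ≡ 17 (mod 73).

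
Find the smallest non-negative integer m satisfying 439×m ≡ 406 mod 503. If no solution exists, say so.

gcd(439, 503) = 1, so a unique solution mod 503 exists.
439⁻¹ ≡ 55 (mod 503).
m ≡ 55×406 ≡ 198 (mod 503).

198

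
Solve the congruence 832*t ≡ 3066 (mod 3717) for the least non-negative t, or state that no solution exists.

gcd(832, 3717) = 1, so a unique solution mod 3717 exists.
832⁻¹ ≡ 3373 (mod 3717).
t ≡ 3373*3066 ≡ 924 (mod 3717).

924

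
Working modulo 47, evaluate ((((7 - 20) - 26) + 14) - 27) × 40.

7 - 20 = -13 ≡ 34 (mod 47)
34 - 26 = 8
8 + 14 = 22
22 - 27 = -5 ≡ 42 (mod 47)
42 × 40 = 1680 ≡ 35 (mod 47)

35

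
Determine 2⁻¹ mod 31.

16

31 = 15·2 + 1
2 = 2·1 + 0
gcd(2, 31) = 1, so the inverse exists.
Bézout: 1 = 1·31 − 15·2.
So 2⁻¹ ≡ −15 ≡ 16 (mod 31).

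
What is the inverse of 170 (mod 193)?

193 = 1·170 + 23
170 = 7·23 + 9
23 = 2·9 + 5
9 = 1·5 + 4
5 = 1·4 + 1
4 = 4·1 + 0
gcd(170, 193) = 1, so the inverse exists.
Bézout: 1 = 37·193 − 42·170.
So 170⁻¹ ≡ −42 ≡ 151 (mod 193).

151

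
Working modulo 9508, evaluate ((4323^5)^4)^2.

3673

(4323)^5 ≡ 7183 (mod 9508)
(7183)^4 ≡ 2341 (mod 9508)
(2341)^2 ≡ 3673 (mod 9508)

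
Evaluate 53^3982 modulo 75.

34

3982 in binary is 111110001110, i.e. 3982 = 2048 + 1024 + 512 + 256 + 128 + 8 + 4 + 2.
53^1 ≡ 53 (mod 75)
53^2 ≡ 53^2 = 2809 ≡ 34 (mod 75)
53^4 ≡ 34^2 = 1156 ≡ 31 (mod 75)
53^8 ≡ 31^2 = 961 ≡ 61 (mod 75)
53^16 ≡ 61^2 = 3721 ≡ 46 (mod 75)
53^32 ≡ 46^2 = 2116 ≡ 16 (mod 75)
53^64 ≡ 16^2 = 256 ≡ 31 (mod 75)
53^128 ≡ 31^2 = 961 ≡ 61 (mod 75)
53^256 ≡ 61^2 = 3721 ≡ 46 (mod 75)
53^512 ≡ 46^2 = 2116 ≡ 16 (mod 75)
53^1024 ≡ 16^2 = 256 ≡ 31 (mod 75)
53^2048 ≡ 31^2 = 961 ≡ 61 (mod 75)
53^3982 = 53^2048 · 53^1024 · 53^512 · 53^256 · 53^128 · 53^8 · 53^4 · 53^2 ≡ 61 · 31 · 16 · 46 · 61 · 61 · 31 · 34 (mod 75).
Accumulate the product:
61 · 31 = 1891 ≡ 16
16 · 16 = 256 ≡ 31
31 · 46 = 1426 ≡ 1
1 · 61 = 61
61 · 61 = 3721 ≡ 46
46 · 31 = 1426 ≡ 1
1 · 34 = 34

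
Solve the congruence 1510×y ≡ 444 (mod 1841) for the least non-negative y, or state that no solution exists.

gcd(1510, 1841) = 1, so a unique solution mod 1841 exists.
1510⁻¹ ≡ 584 (mod 1841).
y ≡ 584×444 ≡ 1556 (mod 1841).

1556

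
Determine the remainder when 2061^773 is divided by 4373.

2061^1 ≡ 2061 (mod 4373)
2061^2 ≡ 2061^2 = 4247721 ≡ 1538 (mod 4373)
2061^4 ≡ 1538^2 = 2365444 ≡ 4024 (mod 4373)
2061^8 ≡ 4024^2 = 16192576 ≡ 3730 (mod 4373)
2061^16 ≡ 3730^2 = 13912900 ≡ 2387 (mod 4373)
2061^32 ≡ 2387^2 = 5697769 ≡ 4123 (mod 4373)
2061^64 ≡ 4123^2 = 16999129 ≡ 1278 (mod 4373)
2061^128 ≡ 1278^2 = 1633284 ≡ 2155 (mod 4373)
2061^256 ≡ 2155^2 = 4644025 ≡ 4272 (mod 4373)
2061^512 ≡ 4272^2 = 18249984 ≡ 1455 (mod 4373)
2061^773 = 2061^512 · 2061^256 · 2061^4 · 2061^1 ≡ 1455 · 4272 · 4024 · 2061 (mod 4373).
Accumulate the product:
1455 · 4272 = 6215760 ≡ 1727
1727 · 4024 = 6949448 ≡ 751
751 · 2061 = 1547811 ≡ 4142

4142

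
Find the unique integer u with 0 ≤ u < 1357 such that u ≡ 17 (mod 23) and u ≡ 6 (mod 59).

23⁻¹ mod 59: 23*18 ≡ 1 (mod 59), so 23⁻¹ ≡ 18.
u = 17 + 23*((6 − 17)*18 mod 59) = 17 + 23*38 = 891.

891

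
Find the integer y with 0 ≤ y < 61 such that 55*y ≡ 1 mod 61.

Apply the Euclidean algorithm and back-substitute:
61 = 1×55 + 6
55 = 9×6 + 1
6 = 6×1 + 0
gcd(55, 61) = 1, so the inverse exists.
Back-substitute for 1:
1 = 1×55 − 9×6
  = −9×61 + 10×55
So 55⁻¹ ≡ 10 (mod 61).

10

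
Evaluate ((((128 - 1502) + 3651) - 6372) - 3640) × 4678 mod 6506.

128 - 1502 = -1374 ≡ 5132 (mod 6506)
5132 + 3651 = 8783 ≡ 2277 (mod 6506)
2277 - 6372 = -4095 ≡ 2411 (mod 6506)
2411 - 3640 = -1229 ≡ 5277 (mod 6506)
5277 × 4678 = 24685806 ≡ 2042 (mod 6506)

2042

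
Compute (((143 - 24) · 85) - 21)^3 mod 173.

96

143 - 24 = 119
119 · 85 = 10115 ≡ 81 (mod 173)
81 - 21 = 60
(60)^3 ≡ 96 (mod 173)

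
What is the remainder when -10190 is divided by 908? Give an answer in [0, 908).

706

-10190 = -12*908 + 706, so -10190 ≡ 706 (mod 908).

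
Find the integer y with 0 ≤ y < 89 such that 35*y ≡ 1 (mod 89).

By the extended Euclidean algorithm:
89 = 2*35 + 19
35 = 1*19 + 16
19 = 1*16 + 3
16 = 5*3 + 1
3 = 3*1 + 0
gcd(35, 89) = 1, so the inverse exists.
Bézout: 1 = −11*89 + 28*35.
So 35⁻¹ ≡ 28 (mod 89).

28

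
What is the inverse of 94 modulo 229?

134

By the extended Euclidean algorithm:
229 = 2*94 + 41
94 = 2*41 + 12
41 = 3*12 + 5
12 = 2*5 + 2
5 = 2*2 + 1
2 = 2*1 + 0
gcd(94, 229) = 1, so the inverse exists.
Back-substitute for 1:
1 = 1*5 − 2*2
  = −2*12 + 5*5
  = 5*41 − 17*12
  = −17*94 + 39*41
  = 39*229 − 95*94
So 94⁻¹ ≡ −95 ≡ 134 (mod 229).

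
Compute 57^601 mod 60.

Compute successive squares:
601 in binary is 1001011001, i.e. 601 = 512 + 64 + 16 + 8 + 1.
57^1 ≡ 57 (mod 60)
57^2 ≡ 57^2 = 3249 ≡ 9 (mod 60)
57^4 ≡ 9^2 = 81 ≡ 21 (mod 60)
57^8 ≡ 21^2 = 441 ≡ 21 (mod 60)
57^16 ≡ 21^2 = 441 ≡ 21 (mod 60)
57^32 ≡ 21^2 = 441 ≡ 21 (mod 60)
57^64 ≡ 21^2 = 441 ≡ 21 (mod 60)
57^128 ≡ 21^2 = 441 ≡ 21 (mod 60)
57^256 ≡ 21^2 = 441 ≡ 21 (mod 60)
57^512 ≡ 21^2 = 441 ≡ 21 (mod 60)
57^601 = 57^512 × 57^64 × 57^16 × 57^8 × 57^1 ≡ 21 × 21 × 21 × 21 × 57 (mod 60).
Accumulate the product:
21 × 21 = 441 ≡ 21
21 × 21 = 441 ≡ 21
21 × 21 = 441 ≡ 21
21 × 57 = 1197 ≡ 57

57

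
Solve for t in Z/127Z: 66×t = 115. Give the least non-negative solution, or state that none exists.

gcd(66, 127) = 1, so a unique solution mod 127 exists.
66⁻¹ ≡ 102 (mod 127).
t ≡ 102×115 ≡ 46 (mod 127).

46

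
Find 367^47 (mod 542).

329

By square-and-multiply:
47 in binary is 101111, i.e. 47 = 32 + 8 + 4 + 2 + 1.
367^1 ≡ 367 (mod 542)
367^2 ≡ 367^2 = 134689 ≡ 273 (mod 542)
367^4 ≡ 273^2 = 74529 ≡ 275 (mod 542)
367^8 ≡ 275^2 = 75625 ≡ 287 (mod 542)
367^16 ≡ 287^2 = 82369 ≡ 527 (mod 542)
367^32 ≡ 527^2 = 277729 ≡ 225 (mod 542)
367^47 = 367^32 · 367^8 · 367^4 · 367^2 · 367^1 ≡ 225 · 287 · 275 · 273 · 367 (mod 542).
Accumulate the product:
225 · 287 = 64575 ≡ 77
77 · 275 = 21175 ≡ 37
37 · 273 = 10101 ≡ 345
345 · 367 = 126615 ≡ 329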